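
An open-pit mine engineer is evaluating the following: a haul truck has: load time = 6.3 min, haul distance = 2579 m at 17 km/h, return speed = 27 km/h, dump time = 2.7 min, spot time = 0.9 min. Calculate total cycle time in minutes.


24.7335 min

Convert haul speed to m/min: 17 * 1000/60 = 283.3333333 m/min
Haul time = 2579 / 283.3333333 = 9.102352941 min
Convert return speed to m/min: 27 * 1000/60 = 450 m/min
Return time = 2579 / 450 = 5.731111111 min
Total cycle time:
= 6.3 + 9.102352941 + 2.7 + 5.731111111 + 0.9
= 24.7335 min


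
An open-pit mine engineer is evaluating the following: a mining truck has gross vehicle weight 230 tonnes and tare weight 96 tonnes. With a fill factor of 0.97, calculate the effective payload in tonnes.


129.98 tonnes

Maximum payload = gross - tare
= 230 - 96 = 134 tonnes
Effective payload = max payload * fill factor
= 134 * 0.97
= 129.98 tonnes


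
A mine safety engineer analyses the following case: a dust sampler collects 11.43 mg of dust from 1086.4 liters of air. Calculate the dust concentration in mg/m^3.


Convert liters to m^3: 1 m^3 = 1000 L
Concentration = mass / volume * 1000
= 11.43 / 1086.4 * 1000
= 0.01052098675 * 1000
= 10.521 mg/m^3

10.521 mg/m^3


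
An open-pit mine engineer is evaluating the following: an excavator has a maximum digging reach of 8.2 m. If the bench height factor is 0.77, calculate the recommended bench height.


6.314 m

Bench height = reach * factor
= 8.2 * 0.77
= 6.314 m


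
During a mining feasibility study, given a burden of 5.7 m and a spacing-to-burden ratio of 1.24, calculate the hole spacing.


7.068 m

Spacing = burden * ratio
= 5.7 * 1.24
= 7.068 m


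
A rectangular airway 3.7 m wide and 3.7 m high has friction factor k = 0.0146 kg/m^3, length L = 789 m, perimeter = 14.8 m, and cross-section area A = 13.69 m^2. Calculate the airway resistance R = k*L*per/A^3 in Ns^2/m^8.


0.0664 Ns^2/m^8

Compute the numerator:
k * L * per = 0.0146 * 789 * 14.8
= 170.48712
Compute the denominator:
A^3 = 13.69^3 = 2565.726409
Resistance:
R = 170.48712 / 2565.726409
= 0.0664 Ns^2/m^8


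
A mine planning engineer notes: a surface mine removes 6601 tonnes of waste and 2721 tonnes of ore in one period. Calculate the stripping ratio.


Stripping ratio = waste tonnage / ore tonnage
= 6601 / 2721
= 2.4259

2.4259


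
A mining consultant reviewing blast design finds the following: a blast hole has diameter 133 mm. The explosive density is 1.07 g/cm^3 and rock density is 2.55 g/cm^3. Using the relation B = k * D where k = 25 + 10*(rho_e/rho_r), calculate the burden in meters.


3.8831 m

First, compute k:
rho_e / rho_r = 1.07 / 2.55 = 0.4196078431
k = 25 + 10 * 0.4196078431 = 29.19607843
Then, compute burden:
B = k * D / 1000 = 29.19607843 * 133 / 1000
= 3883.078431 / 1000
= 3.8831 m


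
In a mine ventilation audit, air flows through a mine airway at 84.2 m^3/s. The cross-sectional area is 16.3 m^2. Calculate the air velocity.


Velocity = flow rate / cross-sectional area
= 84.2 / 16.3
= 5.1656 m/s

5.1656 m/s


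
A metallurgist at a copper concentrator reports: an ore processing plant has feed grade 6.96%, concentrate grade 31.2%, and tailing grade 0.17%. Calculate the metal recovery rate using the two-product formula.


98.0919%

Using the two-product formula:
R = 100 * c * (f - t) / (f * (c - t))
Numerator = 100 * 31.2 * (6.96 - 0.17)
= 100 * 31.2 * 6.79
= 21184.8
Denominator = 6.96 * (31.2 - 0.17)
= 6.96 * 31.03
= 215.9688
R = 21184.8 / 215.9688
= 98.0919%


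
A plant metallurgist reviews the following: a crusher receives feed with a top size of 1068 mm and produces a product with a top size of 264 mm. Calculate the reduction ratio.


4.0455

Reduction ratio = feed size / product size
= 1068 / 264
= 4.0455


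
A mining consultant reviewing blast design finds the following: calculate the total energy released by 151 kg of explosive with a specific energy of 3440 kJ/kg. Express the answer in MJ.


Energy = mass * specific_energy / 1000
= 151 * 3440 / 1000
= 519440 / 1000
= 519.44 MJ

519.44 MJ


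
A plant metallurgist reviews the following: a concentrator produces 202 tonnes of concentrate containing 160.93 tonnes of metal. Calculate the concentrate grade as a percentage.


Grade = (metal in concentrate / concentrate mass) * 100
= (160.93 / 202) * 100
= 0.7966831683 * 100
= 79.6683%

79.6683%


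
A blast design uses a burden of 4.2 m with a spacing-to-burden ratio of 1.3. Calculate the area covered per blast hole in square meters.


22.932 m^2

First, find the spacing:
Spacing = burden * ratio = 4.2 * 1.3
= 5.46 m
Then, calculate the area:
Area = burden * spacing = 4.2 * 5.46
= 22.932 m^2


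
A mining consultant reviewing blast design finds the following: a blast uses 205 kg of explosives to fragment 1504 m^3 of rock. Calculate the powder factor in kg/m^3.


Powder factor = explosive mass / rock volume
= 205 / 1504
= 0.1363 kg/m^3

0.1363 kg/m^3


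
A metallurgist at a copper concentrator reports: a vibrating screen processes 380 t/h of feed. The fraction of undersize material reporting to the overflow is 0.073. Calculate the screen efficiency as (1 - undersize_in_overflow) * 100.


92.7%

Screen efficiency = (1 - fraction of undersize in overflow) * 100
= (1 - 0.073) * 100
= 0.927 * 100
= 92.7%


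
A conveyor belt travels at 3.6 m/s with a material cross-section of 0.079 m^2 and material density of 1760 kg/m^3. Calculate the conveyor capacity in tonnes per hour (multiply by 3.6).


Volumetric flow = speed * area
= 3.6 * 0.079 = 0.2844 m^3/s
Mass flow = volumetric * density
= 0.2844 * 1760 = 500.544 kg/s
Convert to t/h: multiply by 3.6
Capacity = 500.544 * 3.6
= 1801.9584 t/h

1801.9584 t/h


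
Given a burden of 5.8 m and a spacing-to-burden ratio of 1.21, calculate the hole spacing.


Spacing = burden * ratio
= 5.8 * 1.21
= 7.018 m

7.018 m


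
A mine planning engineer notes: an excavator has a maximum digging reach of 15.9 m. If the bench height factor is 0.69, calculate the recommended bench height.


10.971 m

Bench height = reach * factor
= 15.9 * 0.69
= 10.971 m


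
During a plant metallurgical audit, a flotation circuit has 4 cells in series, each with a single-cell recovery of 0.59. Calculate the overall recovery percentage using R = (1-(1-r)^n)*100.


97.1742%

Complement of single-cell recovery:
1 - r = 1 - 0.59 = 0.41
Raise to power n:
(1 - r)^4 = 0.41^4 = 0.02825761
Overall recovery:
R = (1 - 0.02825761) * 100
= 97.1742%


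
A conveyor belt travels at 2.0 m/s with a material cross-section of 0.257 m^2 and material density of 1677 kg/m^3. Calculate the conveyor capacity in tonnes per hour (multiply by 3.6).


Volumetric flow = speed * area
= 2.0 * 0.257 = 0.514 m^3/s
Mass flow = volumetric * density
= 0.514 * 1677 = 861.978 kg/s
Convert to t/h: multiply by 3.6
Capacity = 861.978 * 3.6
= 3103.1208 t/h

3103.1208 t/h


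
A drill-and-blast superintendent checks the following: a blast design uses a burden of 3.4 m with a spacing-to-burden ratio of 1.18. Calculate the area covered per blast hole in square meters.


First, find the spacing:
Spacing = burden * ratio = 3.4 * 1.18
= 4.012 m
Then, calculate the area:
Area = burden * spacing = 3.4 * 4.012
= 13.6408 m^2

13.6408 m^2


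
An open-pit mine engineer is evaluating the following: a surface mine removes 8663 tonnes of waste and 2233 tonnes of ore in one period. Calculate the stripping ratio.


3.8795

Stripping ratio = waste tonnage / ore tonnage
= 8663 / 2233
= 3.8795


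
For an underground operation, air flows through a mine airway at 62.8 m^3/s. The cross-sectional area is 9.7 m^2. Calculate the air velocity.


Velocity = flow rate / cross-sectional area
= 62.8 / 9.7
= 6.4742 m/s

6.4742 m/s


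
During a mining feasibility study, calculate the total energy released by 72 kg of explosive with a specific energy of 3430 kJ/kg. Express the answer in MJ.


246.96 MJ

Energy = mass * specific_energy / 1000
= 72 * 3430 / 1000
= 246960 / 1000
= 246.96 MJ


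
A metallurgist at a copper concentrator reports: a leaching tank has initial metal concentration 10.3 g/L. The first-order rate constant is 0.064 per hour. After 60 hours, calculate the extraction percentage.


97.8506%

Compute the exponent:
-k * t = -0.064 * 60 = -3.84
Remaining concentration:
C = 10.3 * exp(-3.84)
= 10.3 * 0.02149360135
= 0.2213840939 g/L
Extracted = 10.3 - 0.2213840939 = 10.07861591 g/L
Extraction % = 10.07861591 / 10.3 * 100
= 97.8506%


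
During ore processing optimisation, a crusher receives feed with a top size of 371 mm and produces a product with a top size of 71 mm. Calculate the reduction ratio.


Reduction ratio = feed size / product size
= 371 / 71
= 5.2254

5.2254


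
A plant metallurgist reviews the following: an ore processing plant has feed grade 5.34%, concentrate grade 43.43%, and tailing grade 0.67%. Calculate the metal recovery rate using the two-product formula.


88.8235%

Using the two-product formula:
R = 100 * c * (f - t) / (f * (c - t))
Numerator = 100 * 43.43 * (5.34 - 0.67)
= 100 * 43.43 * 4.67
= 20281.81
Denominator = 5.34 * (43.43 - 0.67)
= 5.34 * 42.76
= 228.3384
R = 20281.81 / 228.3384
= 88.8235%


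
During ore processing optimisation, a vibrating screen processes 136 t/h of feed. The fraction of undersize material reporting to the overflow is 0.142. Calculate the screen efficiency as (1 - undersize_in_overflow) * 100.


Screen efficiency = (1 - fraction of undersize in overflow) * 100
= (1 - 0.142) * 100
= 0.858 * 100
= 85.8%

85.8%


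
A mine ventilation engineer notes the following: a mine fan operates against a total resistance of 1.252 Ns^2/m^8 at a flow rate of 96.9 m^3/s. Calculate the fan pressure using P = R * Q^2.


Compute Q^2:
Q^2 = 96.9^2 = 9389.61
Compute pressure:
P = R * Q^2 = 1.252 * 9389.61
= 11755.7917 Pa

11755.7917 Pa


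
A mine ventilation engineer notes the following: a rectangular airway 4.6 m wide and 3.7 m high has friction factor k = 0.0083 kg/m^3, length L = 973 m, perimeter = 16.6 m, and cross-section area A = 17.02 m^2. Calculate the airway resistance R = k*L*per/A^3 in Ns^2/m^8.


0.0272 Ns^2/m^8

Compute the numerator:
k * L * per = 0.0083 * 973 * 16.6
= 134.05994
Compute the denominator:
A^3 = 17.02^3 = 4930.360408
Resistance:
R = 134.05994 / 4930.360408
= 0.0272 Ns^2/m^8


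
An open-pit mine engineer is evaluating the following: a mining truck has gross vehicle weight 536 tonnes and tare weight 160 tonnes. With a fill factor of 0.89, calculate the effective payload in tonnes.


Maximum payload = gross - tare
= 536 - 160 = 376 tonnes
Effective payload = max payload * fill factor
= 376 * 0.89
= 334.64 tonnes

334.64 tonnes


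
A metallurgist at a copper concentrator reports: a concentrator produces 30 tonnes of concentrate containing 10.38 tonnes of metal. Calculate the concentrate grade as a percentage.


34.6%

Grade = (metal in concentrate / concentrate mass) * 100
= (10.38 / 30) * 100
= 0.346 * 100
= 34.6%


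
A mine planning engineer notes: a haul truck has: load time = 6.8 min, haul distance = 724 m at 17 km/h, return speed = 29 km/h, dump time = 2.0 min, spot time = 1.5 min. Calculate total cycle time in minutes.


Convert haul speed to m/min: 17 * 1000/60 = 283.3333333 m/min
Haul time = 724 / 283.3333333 = 2.555294118 min
Convert return speed to m/min: 29 * 1000/60 = 483.3333333 m/min
Return time = 724 / 483.3333333 = 1.497931034 min
Total cycle time:
= 6.8 + 2.555294118 + 2.0 + 1.497931034 + 1.5
= 14.3532 min

14.3532 min


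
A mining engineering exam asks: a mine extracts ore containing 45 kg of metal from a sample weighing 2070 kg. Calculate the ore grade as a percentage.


2.1739%

Ore grade = (metal mass / ore mass) * 100
= (45 / 2070) * 100
= 0.02173913043 * 100
= 2.1739%


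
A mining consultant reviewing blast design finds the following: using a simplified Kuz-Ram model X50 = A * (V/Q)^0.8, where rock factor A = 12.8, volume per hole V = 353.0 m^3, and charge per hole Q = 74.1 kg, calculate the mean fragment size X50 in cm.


Compute V/Q:
V/Q = 353.0 / 74.1 = 4.763832659
Raise to the power 0.8:
(V/Q)^0.8 = 4.763832659^0.8 = 3.486303548
Multiply by A:
X50 = 12.8 * 3.486303548
= 44.6247 cm

44.6247 cm


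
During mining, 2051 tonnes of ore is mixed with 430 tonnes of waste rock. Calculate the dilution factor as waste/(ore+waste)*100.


Total material = ore + waste
= 2051 + 430 = 2481 tonnes
Dilution = waste / total * 100
= 430 / 2481 * 100
= 0.1733172108 * 100
= 17.3317%

17.3317%


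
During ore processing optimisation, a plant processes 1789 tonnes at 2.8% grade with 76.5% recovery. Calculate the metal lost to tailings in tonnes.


Total metal in feed:
= 1789 * 2.8 / 100 = 50.092 tonnes
Metal recovered:
= 50.092 * 76.5 / 100 = 38.32038 tonnes
Metal lost to tailings:
= 50.092 - 38.32038
= 11.7716 tonnes

11.7716 tonnes


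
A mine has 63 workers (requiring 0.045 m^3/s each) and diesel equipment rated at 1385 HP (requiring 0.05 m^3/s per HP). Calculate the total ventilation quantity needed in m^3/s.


Airflow for workers:
Q_people = 63 * 0.045 = 2.835 m^3/s
Airflow for diesel equipment:
Q_diesel = 1385 * 0.05 = 69.25 m^3/s
Total ventilation:
Q_total = 2.835 + 69.25
= 72.085 m^3/s

72.085 m^3/s


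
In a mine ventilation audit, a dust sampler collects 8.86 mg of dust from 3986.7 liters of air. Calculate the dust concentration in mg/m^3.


Convert liters to m^3: 1 m^3 = 1000 L
Concentration = mass / volume * 1000
= 8.86 / 3986.7 * 1000
= 0.002222389445 * 1000
= 2.2224 mg/m^3

2.2224 mg/m^3


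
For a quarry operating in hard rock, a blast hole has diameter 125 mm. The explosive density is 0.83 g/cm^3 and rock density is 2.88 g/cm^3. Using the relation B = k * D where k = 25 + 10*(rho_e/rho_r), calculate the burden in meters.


3.4852 m

First, compute k:
rho_e / rho_r = 0.83 / 2.88 = 0.2881944444
k = 25 + 10 * 0.2881944444 = 27.88194444
Then, compute burden:
B = k * D / 1000 = 27.88194444 * 125 / 1000
= 3485.243056 / 1000
= 3.4852 m


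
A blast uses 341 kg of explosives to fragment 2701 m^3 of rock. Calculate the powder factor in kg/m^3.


0.1262 kg/m^3

Powder factor = explosive mass / rock volume
= 341 / 2701
= 0.1262 kg/m^3


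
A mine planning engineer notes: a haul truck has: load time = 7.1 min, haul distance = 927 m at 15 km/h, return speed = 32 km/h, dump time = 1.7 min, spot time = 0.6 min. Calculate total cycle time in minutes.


Convert haul speed to m/min: 15 * 1000/60 = 250 m/min
Haul time = 927 / 250 = 3.708 min
Convert return speed to m/min: 32 * 1000/60 = 533.3333333 m/min
Return time = 927 / 533.3333333 = 1.738125 min
Total cycle time:
= 7.1 + 3.708 + 1.7 + 1.738125 + 0.6
= 14.8461 min

14.8461 min


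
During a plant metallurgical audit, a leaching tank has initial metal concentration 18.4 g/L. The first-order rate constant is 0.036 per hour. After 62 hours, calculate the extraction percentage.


Compute the exponent:
-k * t = -0.036 * 62 = -2.232
Remaining concentration:
C = 18.4 * exp(-2.232)
= 18.4 * 0.1073135882
= 1.974570023 g/L
Extracted = 18.4 - 1.974570023 = 16.42542998 g/L
Extraction % = 16.42542998 / 18.4 * 100
= 89.2686%

89.2686%


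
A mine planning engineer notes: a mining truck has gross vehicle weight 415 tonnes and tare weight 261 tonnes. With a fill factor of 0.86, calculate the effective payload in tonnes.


Maximum payload = gross - tare
= 415 - 261 = 154 tonnes
Effective payload = max payload * fill factor
= 154 * 0.86
= 132.44 tonnes

132.44 tonnes


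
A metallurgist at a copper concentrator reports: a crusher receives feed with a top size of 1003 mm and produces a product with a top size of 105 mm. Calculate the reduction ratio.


9.5524

Reduction ratio = feed size / product size
= 1003 / 105
= 9.5524


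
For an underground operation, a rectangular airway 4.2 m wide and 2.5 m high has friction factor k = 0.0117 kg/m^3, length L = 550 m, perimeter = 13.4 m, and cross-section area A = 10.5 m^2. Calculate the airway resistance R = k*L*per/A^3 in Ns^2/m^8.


Compute the numerator:
k * L * per = 0.0117 * 550 * 13.4
= 86.229
Compute the denominator:
A^3 = 10.5^3 = 1157.625
Resistance:
R = 86.229 / 1157.625
= 0.0745 Ns^2/m^8

0.0745 Ns^2/m^8


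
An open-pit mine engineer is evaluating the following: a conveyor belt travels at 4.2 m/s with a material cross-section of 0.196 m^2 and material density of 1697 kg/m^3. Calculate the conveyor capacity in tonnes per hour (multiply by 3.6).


5029.0934 t/h

Volumetric flow = speed * area
= 4.2 * 0.196 = 0.8232 m^3/s
Mass flow = volumetric * density
= 0.8232 * 1697 = 1396.9704 kg/s
Convert to t/h: multiply by 3.6
Capacity = 1396.9704 * 3.6
= 5029.0934 t/h


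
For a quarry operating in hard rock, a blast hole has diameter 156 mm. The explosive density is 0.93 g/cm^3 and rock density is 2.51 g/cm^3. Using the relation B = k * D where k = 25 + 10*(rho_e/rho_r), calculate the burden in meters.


First, compute k:
rho_e / rho_r = 0.93 / 2.51 = 0.3705179283
k = 25 + 10 * 0.3705179283 = 28.70517928
Then, compute burden:
B = k * D / 1000 = 28.70517928 * 156 / 1000
= 4478.007968 / 1000
= 4.478 m

4.478 m


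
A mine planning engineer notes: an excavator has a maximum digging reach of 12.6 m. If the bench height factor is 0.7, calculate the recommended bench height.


8.82 m

Bench height = reach * factor
= 12.6 * 0.7
= 8.82 m


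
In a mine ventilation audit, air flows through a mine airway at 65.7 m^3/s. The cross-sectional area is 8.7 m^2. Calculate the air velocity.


7.5517 m/s

Velocity = flow rate / cross-sectional area
= 65.7 / 8.7
= 7.5517 m/s


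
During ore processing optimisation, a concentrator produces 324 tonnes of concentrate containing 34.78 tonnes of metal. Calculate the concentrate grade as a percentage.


10.7346%

Grade = (metal in concentrate / concentrate mass) * 100
= (34.78 / 324) * 100
= 0.107345679 * 100
= 10.7346%


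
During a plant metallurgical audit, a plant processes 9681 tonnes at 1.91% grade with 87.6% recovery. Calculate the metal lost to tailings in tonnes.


22.9285 tonnes

Total metal in feed:
= 9681 * 1.91 / 100 = 184.9071 tonnes
Metal recovered:
= 184.9071 * 87.6 / 100 = 161.9786196 tonnes
Metal lost to tailings:
= 184.9071 - 161.9786196
= 22.9285 tonnes


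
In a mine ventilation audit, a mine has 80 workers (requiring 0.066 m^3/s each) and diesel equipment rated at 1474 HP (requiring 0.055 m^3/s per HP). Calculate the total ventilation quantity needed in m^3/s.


Airflow for workers:
Q_people = 80 * 0.066 = 5.28 m^3/s
Airflow for diesel equipment:
Q_diesel = 1474 * 0.055 = 81.07 m^3/s
Total ventilation:
Q_total = 5.28 + 81.07
= 86.35 m^3/s

86.35 m^3/s


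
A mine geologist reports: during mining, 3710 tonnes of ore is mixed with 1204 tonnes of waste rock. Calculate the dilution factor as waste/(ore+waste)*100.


Total material = ore + waste
= 3710 + 1204 = 4914 tonnes
Dilution = waste / total * 100
= 1204 / 4914 * 100
= 0.245014245 * 100
= 24.5014%

24.5014%


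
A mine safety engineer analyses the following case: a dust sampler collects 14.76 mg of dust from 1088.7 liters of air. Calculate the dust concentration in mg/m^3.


13.5575 mg/m^3

Convert liters to m^3: 1 m^3 = 1000 L
Concentration = mass / volume * 1000
= 14.76 / 1088.7 * 1000
= 0.01355745384 * 1000
= 13.5575 mg/m^3


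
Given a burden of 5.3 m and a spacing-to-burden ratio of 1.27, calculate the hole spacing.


Spacing = burden * ratio
= 5.3 * 1.27
= 6.731 m

6.731 m


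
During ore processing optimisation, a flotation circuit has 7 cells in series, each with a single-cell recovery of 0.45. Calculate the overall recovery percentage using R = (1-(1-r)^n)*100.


98.4776%

Complement of single-cell recovery:
1 - r = 1 - 0.45 = 0.55
Raise to power n:
(1 - r)^7 = 0.55^7 = 0.01522435234
Overall recovery:
R = (1 - 0.01522435234) * 100
= 98.4776%


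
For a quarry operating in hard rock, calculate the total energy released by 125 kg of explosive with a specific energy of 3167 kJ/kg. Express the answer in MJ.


Energy = mass * specific_energy / 1000
= 125 * 3167 / 1000
= 395875 / 1000
= 395.875 MJ

395.875 MJ


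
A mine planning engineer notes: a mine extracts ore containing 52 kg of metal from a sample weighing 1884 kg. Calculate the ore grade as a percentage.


2.7601%

Ore grade = (metal mass / ore mass) * 100
= (52 / 1884) * 100
= 0.02760084926 * 100
= 2.7601%


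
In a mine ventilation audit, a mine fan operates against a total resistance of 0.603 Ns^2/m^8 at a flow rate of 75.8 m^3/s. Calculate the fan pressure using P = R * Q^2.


Compute Q^2:
Q^2 = 75.8^2 = 5745.64
Compute pressure:
P = R * Q^2 = 0.603 * 5745.64
= 3464.6209 Pa

3464.6209 Pa


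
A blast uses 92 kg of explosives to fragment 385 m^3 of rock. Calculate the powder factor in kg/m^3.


Powder factor = explosive mass / rock volume
= 92 / 385
= 0.239 kg/m^3

0.239 kg/m^3


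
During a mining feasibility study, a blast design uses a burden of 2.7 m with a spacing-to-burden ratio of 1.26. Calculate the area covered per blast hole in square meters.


9.1854 m^2

First, find the spacing:
Spacing = burden * ratio = 2.7 * 1.26
= 3.402 m
Then, calculate the area:
Area = burden * spacing = 2.7 * 3.402
= 9.1854 m^2


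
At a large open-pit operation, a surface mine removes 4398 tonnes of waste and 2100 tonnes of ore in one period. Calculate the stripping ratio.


2.0943

Stripping ratio = waste tonnage / ore tonnage
= 4398 / 2100
= 2.0943


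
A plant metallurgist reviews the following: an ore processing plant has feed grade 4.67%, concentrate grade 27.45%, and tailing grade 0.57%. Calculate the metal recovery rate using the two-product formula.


Using the two-product formula:
R = 100 * c * (f - t) / (f * (c - t))
Numerator = 100 * 27.45 * (4.67 - 0.57)
= 100 * 27.45 * 4.1
= 11254.5
Denominator = 4.67 * (27.45 - 0.57)
= 4.67 * 26.88
= 125.5296
R = 11254.5 / 125.5296
= 89.6561%

89.6561%


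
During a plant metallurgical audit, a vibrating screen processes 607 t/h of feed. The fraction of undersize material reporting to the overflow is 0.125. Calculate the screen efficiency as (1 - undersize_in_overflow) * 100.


87.5%

Screen efficiency = (1 - fraction of undersize in overflow) * 100
= (1 - 0.125) * 100
= 0.875 * 100
= 87.5%


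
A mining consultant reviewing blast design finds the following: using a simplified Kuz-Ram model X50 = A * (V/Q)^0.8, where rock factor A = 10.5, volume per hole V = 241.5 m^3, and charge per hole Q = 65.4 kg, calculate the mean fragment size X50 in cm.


Compute V/Q:
V/Q = 241.5 / 65.4 = 3.69266055
Raise to the power 0.8:
(V/Q)^0.8 = 3.69266055^0.8 = 2.843619668
Multiply by A:
X50 = 10.5 * 2.843619668
= 29.858 cm

29.858 cm


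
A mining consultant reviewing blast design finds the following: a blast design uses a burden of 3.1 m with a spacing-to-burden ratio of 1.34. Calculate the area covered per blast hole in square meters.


First, find the spacing:
Spacing = burden * ratio = 3.1 * 1.34
= 4.154 m
Then, calculate the area:
Area = burden * spacing = 3.1 * 4.154
= 12.8774 m^2

12.8774 m^2


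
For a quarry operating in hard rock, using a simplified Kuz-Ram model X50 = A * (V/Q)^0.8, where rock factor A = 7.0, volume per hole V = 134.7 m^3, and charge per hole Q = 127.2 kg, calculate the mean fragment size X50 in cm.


Compute V/Q:
V/Q = 134.7 / 127.2 = 1.058962264
Raise to the power 0.8:
(V/Q)^0.8 = 1.058962264^0.8 = 1.046898042
Multiply by A:
X50 = 7.0 * 1.046898042
= 7.3283 cm

7.3283 cm


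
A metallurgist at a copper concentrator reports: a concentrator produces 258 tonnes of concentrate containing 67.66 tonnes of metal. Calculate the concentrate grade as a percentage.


Grade = (metal in concentrate / concentrate mass) * 100
= (67.66 / 258) * 100
= 0.262248062 * 100
= 26.2248%

26.2248%


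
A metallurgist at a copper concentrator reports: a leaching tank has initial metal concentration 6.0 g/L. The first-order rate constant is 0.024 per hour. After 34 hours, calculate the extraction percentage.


55.7803%

Compute the exponent:
-k * t = -0.024 * 34 = -0.816
Remaining concentration:
C = 6.0 * exp(-0.816)
= 6.0 * 0.4421969093
= 2.653181456 g/L
Extracted = 6.0 - 2.653181456 = 3.346818544 g/L
Extraction % = 3.346818544 / 6.0 * 100
= 55.7803%


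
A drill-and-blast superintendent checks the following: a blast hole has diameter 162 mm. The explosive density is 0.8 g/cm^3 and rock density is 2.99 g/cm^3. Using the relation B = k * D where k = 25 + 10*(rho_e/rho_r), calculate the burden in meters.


4.4834 m

First, compute k:
rho_e / rho_r = 0.8 / 2.99 = 0.2675585284
k = 25 + 10 * 0.2675585284 = 27.67558528
Then, compute burden:
B = k * D / 1000 = 27.67558528 * 162 / 1000
= 4483.444816 / 1000
= 4.4834 m


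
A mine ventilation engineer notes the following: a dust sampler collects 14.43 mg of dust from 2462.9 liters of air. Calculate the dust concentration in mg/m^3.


Convert liters to m^3: 1 m^3 = 1000 L
Concentration = mass / volume * 1000
= 14.43 / 2462.9 * 1000
= 0.00585894677 * 1000
= 5.8589 mg/m^3

5.8589 mg/m^3


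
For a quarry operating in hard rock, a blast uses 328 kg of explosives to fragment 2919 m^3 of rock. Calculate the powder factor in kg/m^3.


0.1124 kg/m^3

Powder factor = explosive mass / rock volume
= 328 / 2919
= 0.1124 kg/m^3


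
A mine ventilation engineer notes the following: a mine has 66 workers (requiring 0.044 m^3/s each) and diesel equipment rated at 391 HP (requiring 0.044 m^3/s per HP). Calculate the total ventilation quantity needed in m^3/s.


20.108 m^3/s

Airflow for workers:
Q_people = 66 * 0.044 = 2.904 m^3/s
Airflow for diesel equipment:
Q_diesel = 391 * 0.044 = 17.204 m^3/s
Total ventilation:
Q_total = 2.904 + 17.204
= 20.108 m^3/s


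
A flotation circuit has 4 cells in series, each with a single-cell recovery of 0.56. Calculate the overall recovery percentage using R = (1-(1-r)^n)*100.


Complement of single-cell recovery:
1 - r = 1 - 0.56 = 0.44
Raise to power n:
(1 - r)^4 = 0.44^4 = 0.03748096
Overall recovery:
R = (1 - 0.03748096) * 100
= 96.2519%

96.2519%


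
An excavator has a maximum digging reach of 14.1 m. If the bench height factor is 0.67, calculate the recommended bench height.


9.447 m

Bench height = reach * factor
= 14.1 * 0.67
= 9.447 m


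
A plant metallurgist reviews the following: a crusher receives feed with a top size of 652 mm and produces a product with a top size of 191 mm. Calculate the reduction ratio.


Reduction ratio = feed size / product size
= 652 / 191
= 3.4136

3.4136


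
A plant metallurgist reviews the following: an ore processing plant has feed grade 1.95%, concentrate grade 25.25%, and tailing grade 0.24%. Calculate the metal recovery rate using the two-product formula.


Using the two-product formula:
R = 100 * c * (f - t) / (f * (c - t))
Numerator = 100 * 25.25 * (1.95 - 0.24)
= 100 * 25.25 * 1.71
= 4317.75
Denominator = 1.95 * (25.25 - 0.24)
= 1.95 * 25.01
= 48.7695
R = 4317.75 / 48.7695
= 88.5338%

88.5338%


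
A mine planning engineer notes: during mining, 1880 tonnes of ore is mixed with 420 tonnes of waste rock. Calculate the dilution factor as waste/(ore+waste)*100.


18.2609%

Total material = ore + waste
= 1880 + 420 = 2300 tonnes
Dilution = waste / total * 100
= 420 / 2300 * 100
= 0.1826086957 * 100
= 18.2609%


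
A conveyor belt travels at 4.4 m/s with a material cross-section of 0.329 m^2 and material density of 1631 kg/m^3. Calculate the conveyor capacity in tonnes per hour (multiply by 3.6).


Volumetric flow = speed * area
= 4.4 * 0.329 = 1.4476 m^3/s
Mass flow = volumetric * density
= 1.4476 * 1631 = 2361.0356 kg/s
Convert to t/h: multiply by 3.6
Capacity = 2361.0356 * 3.6
= 8499.7282 t/h

8499.7282 t/h


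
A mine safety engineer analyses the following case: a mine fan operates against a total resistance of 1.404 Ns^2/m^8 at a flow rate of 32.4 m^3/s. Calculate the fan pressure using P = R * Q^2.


Compute Q^2:
Q^2 = 32.4^2 = 1049.76
Compute pressure:
P = R * Q^2 = 1.404 * 1049.76
= 1473.863 Pa

1473.863 Pa


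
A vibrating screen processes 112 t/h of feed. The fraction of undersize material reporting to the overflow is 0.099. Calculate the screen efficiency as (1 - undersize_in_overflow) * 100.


90.1%

Screen efficiency = (1 - fraction of undersize in overflow) * 100
= (1 - 0.099) * 100
= 0.901 * 100
= 90.1%


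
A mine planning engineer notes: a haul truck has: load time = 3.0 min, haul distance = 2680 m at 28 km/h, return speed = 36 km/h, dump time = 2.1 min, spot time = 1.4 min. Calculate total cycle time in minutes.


Convert haul speed to m/min: 28 * 1000/60 = 466.6666667 m/min
Haul time = 2680 / 466.6666667 = 5.742857143 min
Convert return speed to m/min: 36 * 1000/60 = 600 m/min
Return time = 2680 / 600 = 4.466666667 min
Total cycle time:
= 3.0 + 5.742857143 + 2.1 + 4.466666667 + 1.4
= 16.7095 min

16.7095 min


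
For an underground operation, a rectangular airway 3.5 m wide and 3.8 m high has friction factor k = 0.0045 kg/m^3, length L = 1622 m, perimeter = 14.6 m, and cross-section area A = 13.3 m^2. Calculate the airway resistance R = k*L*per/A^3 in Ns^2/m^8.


0.0453 Ns^2/m^8

Compute the numerator:
k * L * per = 0.0045 * 1622 * 14.6
= 106.5654
Compute the denominator:
A^3 = 13.3^3 = 2352.637
Resistance:
R = 106.5654 / 2352.637
= 0.0453 Ns^2/m^8


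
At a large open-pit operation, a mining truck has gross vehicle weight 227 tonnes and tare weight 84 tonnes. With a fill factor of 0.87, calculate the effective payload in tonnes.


124.41 tonnes

Maximum payload = gross - tare
= 227 - 84 = 143 tonnes
Effective payload = max payload * fill factor
= 143 * 0.87
= 124.41 tonnes


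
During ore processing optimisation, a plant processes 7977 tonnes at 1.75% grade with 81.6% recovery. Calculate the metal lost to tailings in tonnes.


Total metal in feed:
= 7977 * 1.75 / 100 = 139.5975 tonnes
Metal recovered:
= 139.5975 * 81.6 / 100 = 113.91156 tonnes
Metal lost to tailings:
= 139.5975 - 113.91156
= 25.6859 tonnes

25.6859 tonnes


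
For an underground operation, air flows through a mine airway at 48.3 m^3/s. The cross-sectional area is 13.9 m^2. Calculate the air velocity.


3.4748 m/s

Velocity = flow rate / cross-sectional area
= 48.3 / 13.9
= 3.4748 m/s


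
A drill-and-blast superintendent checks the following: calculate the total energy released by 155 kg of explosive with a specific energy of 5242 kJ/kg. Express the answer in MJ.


Energy = mass * specific_energy / 1000
= 155 * 5242 / 1000
= 812510 / 1000
= 812.51 MJ

812.51 MJ


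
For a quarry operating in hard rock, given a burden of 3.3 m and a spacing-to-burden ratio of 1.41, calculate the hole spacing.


4.653 m

Spacing = burden * ratio
= 3.3 * 1.41
= 4.653 m


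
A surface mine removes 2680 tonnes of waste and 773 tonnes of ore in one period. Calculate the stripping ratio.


Stripping ratio = waste tonnage / ore tonnage
= 2680 / 773
= 3.467

3.467


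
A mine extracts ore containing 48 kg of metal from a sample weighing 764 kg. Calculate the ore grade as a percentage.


Ore grade = (metal mass / ore mass) * 100
= (48 / 764) * 100
= 0.06282722513 * 100
= 6.2827%

6.2827%


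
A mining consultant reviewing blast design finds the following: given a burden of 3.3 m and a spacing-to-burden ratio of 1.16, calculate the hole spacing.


Spacing = burden * ratio
= 3.3 * 1.16
= 3.828 m

3.828 m


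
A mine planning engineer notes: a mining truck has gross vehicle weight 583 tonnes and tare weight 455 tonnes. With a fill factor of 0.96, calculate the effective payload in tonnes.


Maximum payload = gross - tare
= 583 - 455 = 128 tonnes
Effective payload = max payload * fill factor
= 128 * 0.96
= 122.88 tonnes

122.88 tonnes


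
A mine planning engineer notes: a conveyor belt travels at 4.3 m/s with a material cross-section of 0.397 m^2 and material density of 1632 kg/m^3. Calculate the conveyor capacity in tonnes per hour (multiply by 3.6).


10029.5539 t/h

Volumetric flow = speed * area
= 4.3 * 0.397 = 1.7071 m^3/s
Mass flow = volumetric * density
= 1.7071 * 1632 = 2785.9872 kg/s
Convert to t/h: multiply by 3.6
Capacity = 2785.9872 * 3.6
= 10029.5539 t/h


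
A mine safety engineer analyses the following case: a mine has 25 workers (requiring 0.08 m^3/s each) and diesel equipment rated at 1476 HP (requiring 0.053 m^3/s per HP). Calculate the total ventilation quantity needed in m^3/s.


80.228 m^3/s

Airflow for workers:
Q_people = 25 * 0.08 = 2.0 m^3/s
Airflow for diesel equipment:
Q_diesel = 1476 * 0.053 = 78.228 m^3/s
Total ventilation:
Q_total = 2.0 + 78.228
= 80.228 m^3/s


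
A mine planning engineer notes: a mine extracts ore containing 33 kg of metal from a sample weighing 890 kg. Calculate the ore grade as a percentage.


Ore grade = (metal mass / ore mass) * 100
= (33 / 890) * 100
= 0.03707865169 * 100
= 3.7079%

3.7079%


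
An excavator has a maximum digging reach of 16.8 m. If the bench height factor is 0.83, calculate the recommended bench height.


13.944 m

Bench height = reach * factor
= 16.8 * 0.83
= 13.944 m


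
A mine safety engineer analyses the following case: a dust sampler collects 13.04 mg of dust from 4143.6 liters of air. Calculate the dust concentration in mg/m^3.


3.147 mg/m^3

Convert liters to m^3: 1 m^3 = 1000 L
Concentration = mass / volume * 1000
= 13.04 / 4143.6 * 1000
= 0.003147021913 * 1000
= 3.147 mg/m^3


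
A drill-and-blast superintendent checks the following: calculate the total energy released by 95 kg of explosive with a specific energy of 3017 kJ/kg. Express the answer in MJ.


286.615 MJ

Energy = mass * specific_energy / 1000
= 95 * 3017 / 1000
= 286615 / 1000
= 286.615 MJ


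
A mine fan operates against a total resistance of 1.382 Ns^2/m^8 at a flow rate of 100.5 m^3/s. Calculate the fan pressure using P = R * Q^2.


Compute Q^2:
Q^2 = 100.5^2 = 10100.25
Compute pressure:
P = R * Q^2 = 1.382 * 10100.25
= 13958.5455 Pa

13958.5455 Pa


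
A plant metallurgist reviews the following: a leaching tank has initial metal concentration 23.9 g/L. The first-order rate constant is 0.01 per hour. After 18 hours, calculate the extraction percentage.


Compute the exponent:
-k * t = -0.01 * 18 = -0.18
Remaining concentration:
C = 23.9 * exp(-0.18)
= 23.9 * 0.8352702114
= 19.96295805 g/L
Extracted = 23.9 - 19.96295805 = 3.937041947 g/L
Extraction % = 3.937041947 / 23.9 * 100
= 16.473%

16.473%


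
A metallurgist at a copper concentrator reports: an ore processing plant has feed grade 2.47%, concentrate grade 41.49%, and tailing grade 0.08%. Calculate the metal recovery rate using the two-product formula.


96.9481%

Using the two-product formula:
R = 100 * c * (f - t) / (f * (c - t))
Numerator = 100 * 41.49 * (2.47 - 0.08)
= 100 * 41.49 * 2.39
= 9916.11
Denominator = 2.47 * (41.49 - 0.08)
= 2.47 * 41.41
= 102.2827
R = 9916.11 / 102.2827
= 96.9481%


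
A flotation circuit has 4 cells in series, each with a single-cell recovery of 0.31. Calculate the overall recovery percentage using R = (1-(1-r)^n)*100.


Complement of single-cell recovery:
1 - r = 1 - 0.31 = 0.69
Raise to power n:
(1 - r)^4 = 0.69^4 = 0.22667121
Overall recovery:
R = (1 - 0.22667121) * 100
= 77.3329%

77.3329%


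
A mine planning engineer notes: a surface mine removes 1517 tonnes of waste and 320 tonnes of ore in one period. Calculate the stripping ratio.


Stripping ratio = waste tonnage / ore tonnage
= 1517 / 320
= 4.7406

4.7406


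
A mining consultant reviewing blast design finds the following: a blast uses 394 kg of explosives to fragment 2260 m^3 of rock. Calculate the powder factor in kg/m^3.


Powder factor = explosive mass / rock volume
= 394 / 2260
= 0.1743 kg/m^3

0.1743 kg/m^3


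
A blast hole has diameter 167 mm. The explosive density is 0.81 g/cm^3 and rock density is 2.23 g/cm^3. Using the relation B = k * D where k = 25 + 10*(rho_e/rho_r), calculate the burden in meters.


4.7816 m

First, compute k:
rho_e / rho_r = 0.81 / 2.23 = 0.3632286996
k = 25 + 10 * 0.3632286996 = 28.632287
Then, compute burden:
B = k * D / 1000 = 28.632287 * 167 / 1000
= 4781.591928 / 1000
= 4.7816 m


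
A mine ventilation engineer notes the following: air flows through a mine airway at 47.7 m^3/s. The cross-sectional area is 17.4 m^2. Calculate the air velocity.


Velocity = flow rate / cross-sectional area
= 47.7 / 17.4
= 2.7414 m/s

2.7414 m/s


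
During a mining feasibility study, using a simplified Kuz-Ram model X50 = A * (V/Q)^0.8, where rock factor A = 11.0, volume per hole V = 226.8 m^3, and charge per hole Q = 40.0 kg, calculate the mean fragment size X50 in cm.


Compute V/Q:
V/Q = 226.8 / 40.0 = 5.67
Raise to the power 0.8:
(V/Q)^0.8 = 5.67^0.8 = 4.007434633
Multiply by A:
X50 = 11.0 * 4.007434633
= 44.0818 cm

44.0818 cm


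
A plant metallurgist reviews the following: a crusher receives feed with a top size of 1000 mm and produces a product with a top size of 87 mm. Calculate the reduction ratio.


11.4943

Reduction ratio = feed size / product size
= 1000 / 87
= 11.4943


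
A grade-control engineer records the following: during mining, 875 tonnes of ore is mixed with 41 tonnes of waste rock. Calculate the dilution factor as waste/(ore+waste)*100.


4.476%

Total material = ore + waste
= 875 + 41 = 916 tonnes
Dilution = waste / total * 100
= 41 / 916 * 100
= 0.04475982533 * 100
= 4.476%


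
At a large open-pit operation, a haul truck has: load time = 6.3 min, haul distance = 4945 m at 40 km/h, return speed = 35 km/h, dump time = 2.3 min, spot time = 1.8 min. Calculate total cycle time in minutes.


26.2946 min

Convert haul speed to m/min: 40 * 1000/60 = 666.6666667 m/min
Haul time = 4945 / 666.6666667 = 7.4175 min
Convert return speed to m/min: 35 * 1000/60 = 583.3333333 m/min
Return time = 4945 / 583.3333333 = 8.477142857 min
Total cycle time:
= 6.3 + 7.4175 + 2.3 + 8.477142857 + 1.8
= 26.2946 min


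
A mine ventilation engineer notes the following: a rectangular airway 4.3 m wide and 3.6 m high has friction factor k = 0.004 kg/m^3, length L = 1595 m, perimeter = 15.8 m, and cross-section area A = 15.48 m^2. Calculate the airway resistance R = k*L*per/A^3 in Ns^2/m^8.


Compute the numerator:
k * L * per = 0.004 * 1595 * 15.8
= 100.804
Compute the denominator:
A^3 = 15.48^3 = 3709.478592
Resistance:
R = 100.804 / 3709.478592
= 0.0272 Ns^2/m^8

0.0272 Ns^2/m^8


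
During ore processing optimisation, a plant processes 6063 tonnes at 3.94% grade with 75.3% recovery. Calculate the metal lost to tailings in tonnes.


59.0039 tonnes

Total metal in feed:
= 6063 * 3.94 / 100 = 238.8822 tonnes
Metal recovered:
= 238.8822 * 75.3 / 100 = 179.8782966 tonnes
Metal lost to tailings:
= 238.8822 - 179.8782966
= 59.0039 tonnes


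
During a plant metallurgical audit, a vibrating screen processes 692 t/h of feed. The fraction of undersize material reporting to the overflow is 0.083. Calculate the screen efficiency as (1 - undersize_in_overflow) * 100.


Screen efficiency = (1 - fraction of undersize in overflow) * 100
= (1 - 0.083) * 100
= 0.917 * 100
= 91.7%

91.7%


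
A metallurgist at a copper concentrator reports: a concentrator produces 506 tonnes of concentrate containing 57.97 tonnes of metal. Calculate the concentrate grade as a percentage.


Grade = (metal in concentrate / concentrate mass) * 100
= (57.97 / 506) * 100
= 0.1145652174 * 100
= 11.4565%

11.4565%


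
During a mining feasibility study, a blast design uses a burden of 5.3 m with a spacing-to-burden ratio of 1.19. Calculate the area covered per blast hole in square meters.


First, find the spacing:
Spacing = burden * ratio = 5.3 * 1.19
= 6.307 m
Then, calculate the area:
Area = burden * spacing = 5.3 * 6.307
= 33.4271 m^2

33.4271 m^2


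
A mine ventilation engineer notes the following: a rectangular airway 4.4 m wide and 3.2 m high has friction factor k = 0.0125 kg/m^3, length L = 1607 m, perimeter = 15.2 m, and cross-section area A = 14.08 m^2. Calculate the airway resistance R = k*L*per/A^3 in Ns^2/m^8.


Compute the numerator:
k * L * per = 0.0125 * 1607 * 15.2
= 305.33
Compute the denominator:
A^3 = 14.08^3 = 2791.309312
Resistance:
R = 305.33 / 2791.309312
= 0.1094 Ns^2/m^8

0.1094 Ns^2/m^8
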